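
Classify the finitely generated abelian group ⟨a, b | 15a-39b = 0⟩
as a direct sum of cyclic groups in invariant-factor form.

rank_ℚ(R)=1; free=2−1=1
SNF(R) diag = [3] → torsion [3]

Answer: M ≅ ℤ^1 ⊕ ℤ/3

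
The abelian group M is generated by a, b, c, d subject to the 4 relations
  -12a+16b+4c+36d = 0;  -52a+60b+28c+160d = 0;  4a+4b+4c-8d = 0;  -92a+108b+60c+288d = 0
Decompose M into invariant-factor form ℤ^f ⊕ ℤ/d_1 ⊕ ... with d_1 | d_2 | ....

Answer: M ≅ ℤ/4 ⊕ ℤ/4 ⊕ ℤ/8 ⊕ ℤ/8

Derivation:
rank_ℚ(R)=4; free=4−4=0
SNF(R) diag = [4, 4, 8, 8] → torsion [4, 4, 8, 8]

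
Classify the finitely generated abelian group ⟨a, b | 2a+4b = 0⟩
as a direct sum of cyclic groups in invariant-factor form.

Answer: M ≅ ℤ^1 ⊕ ℤ/2

Derivation:
rank_ℚ(R)=1; free=2−1=1
SNF(R) diag = [2] → torsion [2]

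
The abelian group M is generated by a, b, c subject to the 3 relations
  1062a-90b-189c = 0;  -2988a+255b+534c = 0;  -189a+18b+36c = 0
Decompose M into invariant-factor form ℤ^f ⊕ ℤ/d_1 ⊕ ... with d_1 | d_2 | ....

rank_ℚ(R)=3; free=3−3=0
SNF(R) diag = [3, 9, 9] → torsion [3, 9, 9]

Answer: M ≅ ℤ/3 ⊕ ℤ/9 ⊕ ℤ/9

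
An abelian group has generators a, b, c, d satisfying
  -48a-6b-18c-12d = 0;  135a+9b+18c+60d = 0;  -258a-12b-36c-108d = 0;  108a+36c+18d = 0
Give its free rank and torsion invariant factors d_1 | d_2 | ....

Answer: M ≅ ℤ/3 ⊕ ℤ/6 ⊕ ℤ/18 ⊕ ℤ/18

Derivation:
rank_ℚ(R)=4; free=4−4=0
SNF(R) diag = [3, 6, 18, 18] → torsion [3, 6, 18, 18]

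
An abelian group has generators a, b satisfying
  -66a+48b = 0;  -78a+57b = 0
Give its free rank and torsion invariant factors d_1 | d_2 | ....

Answer: M ≅ ℤ/3 ⊕ ℤ/6

Derivation:
rank_ℚ(R)=2; free=2−2=0
SNF(R) diag = [3, 6] → torsion [3, 6]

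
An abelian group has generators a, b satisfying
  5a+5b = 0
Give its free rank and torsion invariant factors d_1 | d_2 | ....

rank_ℚ(R)=1; free=2−1=1
SNF(R) diag = [5] → torsion [5]

Answer: M ≅ ℤ^1 ⊕ ℤ/5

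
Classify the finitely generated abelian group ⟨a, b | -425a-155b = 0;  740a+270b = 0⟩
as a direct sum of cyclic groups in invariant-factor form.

rank_ℚ(R)=2; free=2−2=0
SNF(R) diag = [5, 10] → torsion [5, 10]

Answer: M ≅ ℤ/5 ⊕ ℤ/10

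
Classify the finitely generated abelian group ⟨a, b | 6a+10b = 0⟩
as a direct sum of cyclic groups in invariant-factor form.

Answer: M ≅ ℤ^1 ⊕ ℤ/2

Derivation:
rank_ℚ(R)=1; free=2−1=1
SNF(R) diag = [2] → torsion [2]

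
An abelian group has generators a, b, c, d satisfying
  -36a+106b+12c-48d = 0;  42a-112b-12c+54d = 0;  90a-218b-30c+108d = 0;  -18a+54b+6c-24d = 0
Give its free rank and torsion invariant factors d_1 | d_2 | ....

rank_ℚ(R)=4; free=4−4=0
SNF(R) diag = [2, 6, 6, 12] → torsion [2, 6, 6, 12]

Answer: M ≅ ℤ/2 ⊕ ℤ/6 ⊕ ℤ/6 ⊕ ℤ/12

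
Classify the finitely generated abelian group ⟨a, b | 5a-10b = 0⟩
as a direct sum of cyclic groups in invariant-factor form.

Answer: M ≅ ℤ^1 ⊕ ℤ/5

Derivation:
rank_ℚ(R)=1; free=2−1=1
SNF(R) diag = [5] → torsion [5]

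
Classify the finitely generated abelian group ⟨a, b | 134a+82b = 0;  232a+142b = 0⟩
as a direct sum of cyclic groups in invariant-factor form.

Answer: M ≅ ℤ/2 ⊕ ℤ/2

Derivation:
rank_ℚ(R)=2; free=2−2=0
SNF(R) diag = [2, 2] → torsion [2, 2]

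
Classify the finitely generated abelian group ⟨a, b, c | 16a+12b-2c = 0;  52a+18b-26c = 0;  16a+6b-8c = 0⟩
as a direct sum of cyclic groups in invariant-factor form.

Answer: M ≅ ℤ/2 ⊕ ℤ/6 ⊕ ℤ/12

Derivation:
rank_ℚ(R)=3; free=3−3=0
SNF(R) diag = [2, 6, 12] → torsion [2, 6, 12]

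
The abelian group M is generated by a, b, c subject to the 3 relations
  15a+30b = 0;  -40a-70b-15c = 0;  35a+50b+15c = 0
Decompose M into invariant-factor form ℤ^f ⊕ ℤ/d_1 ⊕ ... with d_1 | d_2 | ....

Answer: M ≅ ℤ/5 ⊕ ℤ/15 ⊕ ℤ/30

Derivation:
rank_ℚ(R)=3; free=3−3=0
SNF(R) diag = [5, 15, 30] → torsion [5, 15, 30]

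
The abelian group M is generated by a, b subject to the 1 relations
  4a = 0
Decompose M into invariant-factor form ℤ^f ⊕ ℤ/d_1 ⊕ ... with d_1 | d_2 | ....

Answer: M ≅ ℤ^1 ⊕ ℤ/4

Derivation:
rank_ℚ(R)=1; free=2−1=1
SNF(R) diag = [4] → torsion [4]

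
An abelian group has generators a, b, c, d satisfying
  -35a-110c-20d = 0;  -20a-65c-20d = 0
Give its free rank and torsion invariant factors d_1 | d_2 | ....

rank_ℚ(R)=2; free=4−2=2
SNF(R) diag = [5, 15] → torsion [5, 15]

Answer: M ≅ ℤ^2 ⊕ ℤ/5 ⊕ ℤ/15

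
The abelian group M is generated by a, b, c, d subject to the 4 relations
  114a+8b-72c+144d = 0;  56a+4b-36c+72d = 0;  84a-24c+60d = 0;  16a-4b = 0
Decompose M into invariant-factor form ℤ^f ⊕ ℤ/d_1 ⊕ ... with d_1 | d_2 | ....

Answer: M ≅ ℤ/2 ⊕ ℤ/4 ⊕ ℤ/12 ⊕ ℤ/36

Derivation:
rank_ℚ(R)=4; free=4−4=0
SNF(R) diag = [2, 4, 12, 36] → torsion [2, 4, 12, 36]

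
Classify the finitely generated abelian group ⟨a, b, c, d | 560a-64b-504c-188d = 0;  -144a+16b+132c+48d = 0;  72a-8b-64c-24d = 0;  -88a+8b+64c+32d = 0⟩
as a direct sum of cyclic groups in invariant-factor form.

rank_ℚ(R)=4; free=4−4=0
SNF(R) diag = [4, 4, 8, 16] → torsion [4, 4, 8, 16]

Answer: M ≅ ℤ/4 ⊕ ℤ/4 ⊕ ℤ/8 ⊕ ℤ/16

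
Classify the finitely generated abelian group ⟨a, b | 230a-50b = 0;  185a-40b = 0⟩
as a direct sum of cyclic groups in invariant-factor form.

Answer: M ≅ ℤ/5 ⊕ ℤ/10

Derivation:
rank_ℚ(R)=2; free=2−2=0
SNF(R) diag = [5, 10] → torsion [5, 10]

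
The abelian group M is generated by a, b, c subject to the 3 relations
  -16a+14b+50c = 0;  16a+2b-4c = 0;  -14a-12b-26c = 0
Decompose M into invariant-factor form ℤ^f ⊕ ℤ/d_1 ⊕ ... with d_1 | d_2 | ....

Answer: M ≅ ℤ/2 ⊕ ℤ/2 ⊕ ℤ/2

Derivation:
rank_ℚ(R)=3; free=3−3=0
SNF(R) diag = [2, 2, 2] → torsion [2, 2, 2]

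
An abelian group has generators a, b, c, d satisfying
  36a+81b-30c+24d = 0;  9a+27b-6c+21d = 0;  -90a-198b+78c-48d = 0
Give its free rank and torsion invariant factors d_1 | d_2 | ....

Answer: M ≅ ℤ^1 ⊕ ℤ/3 ⊕ ℤ/9 ⊕ ℤ/18

Derivation:
rank_ℚ(R)=3; free=4−3=1
SNF(R) diag = [3, 9, 18] → torsion [3, 9, 18]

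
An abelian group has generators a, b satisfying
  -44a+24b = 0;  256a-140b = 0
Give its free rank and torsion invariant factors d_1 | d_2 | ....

Answer: M ≅ ℤ/4 ⊕ ℤ/4

Derivation:
rank_ℚ(R)=2; free=2−2=0
SNF(R) diag = [4, 4] → torsion [4, 4]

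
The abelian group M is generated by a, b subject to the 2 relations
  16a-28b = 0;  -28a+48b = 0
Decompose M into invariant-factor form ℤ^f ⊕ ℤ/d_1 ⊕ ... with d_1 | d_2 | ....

Answer: M ≅ ℤ/4 ⊕ ℤ/4

Derivation:
rank_ℚ(R)=2; free=2−2=0
SNF(R) diag = [4, 4] → torsion [4, 4]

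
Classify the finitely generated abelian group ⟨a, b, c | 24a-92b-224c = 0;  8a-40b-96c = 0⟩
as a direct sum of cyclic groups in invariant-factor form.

rank_ℚ(R)=2; free=3−2=1
SNF(R) diag = [4, 8] → torsion [4, 8]

Answer: M ≅ ℤ^1 ⊕ ℤ/4 ⊕ ℤ/8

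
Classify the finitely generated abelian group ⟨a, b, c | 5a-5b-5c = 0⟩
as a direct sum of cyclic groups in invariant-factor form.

rank_ℚ(R)=1; free=3−1=2
SNF(R) diag = [5] → torsion [5]

Answer: M ≅ ℤ^2 ⊕ ℤ/5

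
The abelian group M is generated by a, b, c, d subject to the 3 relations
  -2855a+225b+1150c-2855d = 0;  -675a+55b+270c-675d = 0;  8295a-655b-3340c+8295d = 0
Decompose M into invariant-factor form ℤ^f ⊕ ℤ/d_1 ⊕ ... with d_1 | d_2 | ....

Answer: M ≅ ℤ^1 ⊕ ℤ/5 ⊕ ℤ/10 ⊕ ℤ/10

Derivation:
rank_ℚ(R)=3; free=4−3=1
SNF(R) diag = [5, 10, 10] → torsion [5, 10, 10]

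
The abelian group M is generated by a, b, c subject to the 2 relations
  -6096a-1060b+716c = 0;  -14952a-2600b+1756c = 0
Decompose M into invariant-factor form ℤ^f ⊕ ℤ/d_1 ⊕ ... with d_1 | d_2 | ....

Answer: M ≅ ℤ^1 ⊕ ℤ/4 ⊕ ℤ/12

Derivation:
rank_ℚ(R)=2; free=3−2=1
SNF(R) diag = [4, 12] → torsion [4, 12]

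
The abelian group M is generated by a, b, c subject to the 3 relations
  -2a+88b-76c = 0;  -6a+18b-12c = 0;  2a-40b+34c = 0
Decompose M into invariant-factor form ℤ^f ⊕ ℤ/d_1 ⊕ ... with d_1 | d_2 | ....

rank_ℚ(R)=3; free=3−3=0
SNF(R) diag = [2, 6, 6] → torsion [2, 6, 6]

Answer: M ≅ ℤ/2 ⊕ ℤ/6 ⊕ ℤ/6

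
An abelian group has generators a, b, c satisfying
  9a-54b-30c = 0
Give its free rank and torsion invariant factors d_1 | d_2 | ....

rank_ℚ(R)=1; free=3−1=2
SNF(R) diag = [3] → torsion [3]

Answer: M ≅ ℤ^2 ⊕ ℤ/3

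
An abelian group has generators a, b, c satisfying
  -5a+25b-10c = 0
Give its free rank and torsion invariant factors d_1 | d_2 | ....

rank_ℚ(R)=1; free=3−1=2
SNF(R) diag = [5] → torsion [5]

Answer: M ≅ ℤ^2 ⊕ ℤ/5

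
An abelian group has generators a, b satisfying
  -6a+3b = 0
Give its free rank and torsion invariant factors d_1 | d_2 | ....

rank_ℚ(R)=1; free=2−1=1
SNF(R) diag = [3] → torsion [3]

Answer: M ≅ ℤ^1 ⊕ ℤ/3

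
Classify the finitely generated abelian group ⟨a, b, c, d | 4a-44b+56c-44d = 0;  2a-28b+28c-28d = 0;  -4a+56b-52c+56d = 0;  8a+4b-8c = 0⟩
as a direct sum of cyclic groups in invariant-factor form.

Answer: M ≅ ℤ/2 ⊕ ℤ/4 ⊕ ℤ/4 ⊕ ℤ/12

Derivation:
rank_ℚ(R)=4; free=4−4=0
SNF(R) diag = [2, 4, 4, 12] → torsion [2, 4, 4, 12]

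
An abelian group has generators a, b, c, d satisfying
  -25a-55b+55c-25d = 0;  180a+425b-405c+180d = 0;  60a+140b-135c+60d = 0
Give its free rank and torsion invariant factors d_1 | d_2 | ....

rank_ℚ(R)=3; free=4−3=1
SNF(R) diag = [5, 5, 15] → torsion [5, 5, 15]

Answer: M ≅ ℤ^1 ⊕ ℤ/5 ⊕ ℤ/5 ⊕ ℤ/15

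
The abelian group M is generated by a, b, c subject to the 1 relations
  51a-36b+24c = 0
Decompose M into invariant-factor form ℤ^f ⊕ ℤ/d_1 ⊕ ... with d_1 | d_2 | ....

Answer: M ≅ ℤ^2 ⊕ ℤ/3

Derivation:
rank_ℚ(R)=1; free=3−1=2
SNF(R) diag = [3] → torsion [3]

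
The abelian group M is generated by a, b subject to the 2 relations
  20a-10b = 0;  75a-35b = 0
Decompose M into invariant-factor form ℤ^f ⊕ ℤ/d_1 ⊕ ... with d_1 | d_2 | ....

rank_ℚ(R)=2; free=2−2=0
SNF(R) diag = [5, 10] → torsion [5, 10]

Answer: M ≅ ℤ/5 ⊕ ℤ/10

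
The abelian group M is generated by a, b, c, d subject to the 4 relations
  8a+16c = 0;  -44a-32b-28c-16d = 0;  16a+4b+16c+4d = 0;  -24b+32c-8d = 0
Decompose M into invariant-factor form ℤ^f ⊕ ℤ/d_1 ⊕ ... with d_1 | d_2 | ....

Answer: M ≅ ℤ/4 ⊕ ℤ/4 ⊕ ℤ/8 ⊕ ℤ/16

Derivation:
rank_ℚ(R)=4; free=4−4=0
SNF(R) diag = [4, 4, 8, 16] → torsion [4, 4, 8, 16]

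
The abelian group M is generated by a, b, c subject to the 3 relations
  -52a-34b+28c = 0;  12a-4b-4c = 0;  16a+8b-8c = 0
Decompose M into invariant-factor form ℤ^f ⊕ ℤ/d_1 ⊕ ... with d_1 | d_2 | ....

rank_ℚ(R)=3; free=3−3=0
SNF(R) diag = [2, 4, 8] → torsion [2, 4, 8]

Answer: M ≅ ℤ/2 ⊕ ℤ/4 ⊕ ℤ/8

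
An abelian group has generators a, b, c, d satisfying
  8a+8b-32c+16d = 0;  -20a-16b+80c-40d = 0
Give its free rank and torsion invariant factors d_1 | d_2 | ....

rank_ℚ(R)=2; free=4−2=2
SNF(R) diag = [4, 8] → torsion [4, 8]

Answer: M ≅ ℤ^2 ⊕ ℤ/4 ⊕ ℤ/8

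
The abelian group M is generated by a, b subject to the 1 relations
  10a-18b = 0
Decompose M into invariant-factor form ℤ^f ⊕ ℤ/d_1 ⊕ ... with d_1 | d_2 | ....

Answer: M ≅ ℤ^1 ⊕ ℤ/2

Derivation:
rank_ℚ(R)=1; free=2−1=1
SNF(R) diag = [2] → torsion [2]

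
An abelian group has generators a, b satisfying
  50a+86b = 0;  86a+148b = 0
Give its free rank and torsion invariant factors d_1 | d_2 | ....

Answer: M ≅ ℤ/2 ⊕ ℤ/2

Derivation:
rank_ℚ(R)=2; free=2−2=0
SNF(R) diag = [2, 2] → torsion [2, 2]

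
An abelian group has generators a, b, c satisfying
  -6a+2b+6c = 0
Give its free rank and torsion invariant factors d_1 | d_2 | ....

rank_ℚ(R)=1; free=3−1=2
SNF(R) diag = [2] → torsion [2]

Answer: M ≅ ℤ^2 ⊕ ℤ/2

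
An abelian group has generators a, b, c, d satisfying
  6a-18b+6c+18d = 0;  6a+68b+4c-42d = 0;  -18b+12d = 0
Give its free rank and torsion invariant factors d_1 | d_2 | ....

rank_ℚ(R)=3; free=4−3=1
SNF(R) diag = [2, 6, 6] → torsion [2, 6, 6]

Answer: M ≅ ℤ^1 ⊕ ℤ/2 ⊕ ℤ/6 ⊕ ℤ/6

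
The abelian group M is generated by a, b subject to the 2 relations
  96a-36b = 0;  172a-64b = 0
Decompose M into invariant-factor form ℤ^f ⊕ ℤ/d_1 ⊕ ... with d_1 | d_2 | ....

Answer: M ≅ ℤ/4 ⊕ ℤ/12

Derivation:
rank_ℚ(R)=2; free=2−2=0
SNF(R) diag = [4, 12] → torsion [4, 12]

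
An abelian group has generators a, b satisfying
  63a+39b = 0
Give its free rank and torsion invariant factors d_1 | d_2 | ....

Answer: M ≅ ℤ^1 ⊕ ℤ/3

Derivation:
rank_ℚ(R)=1; free=2−1=1
SNF(R) diag = [3] → torsion [3]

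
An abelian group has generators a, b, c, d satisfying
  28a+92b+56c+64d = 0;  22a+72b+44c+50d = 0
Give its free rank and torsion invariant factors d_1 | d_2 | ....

rank_ℚ(R)=2; free=4−2=2
SNF(R) diag = [2, 4] → torsion [2, 4]

Answer: M ≅ ℤ^2 ⊕ ℤ/2 ⊕ ℤ/4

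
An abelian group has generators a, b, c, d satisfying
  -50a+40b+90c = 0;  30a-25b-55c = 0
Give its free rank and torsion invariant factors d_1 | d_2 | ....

rank_ℚ(R)=2; free=4−2=2
SNF(R) diag = [5, 10] → torsion [5, 10]

Answer: M ≅ ℤ^2 ⊕ ℤ/5 ⊕ ℤ/10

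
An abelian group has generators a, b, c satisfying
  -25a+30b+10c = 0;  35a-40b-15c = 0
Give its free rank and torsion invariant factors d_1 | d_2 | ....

rank_ℚ(R)=2; free=3−2=1
SNF(R) diag = [5, 5] → torsion [5, 5]

Answer: M ≅ ℤ^1 ⊕ ℤ/5 ⊕ ℤ/5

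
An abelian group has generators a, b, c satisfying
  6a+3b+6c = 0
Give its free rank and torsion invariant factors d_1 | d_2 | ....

rank_ℚ(R)=1; free=3−1=2
SNF(R) diag = [3] → torsion [3]

Answer: M ≅ ℤ^2 ⊕ ℤ/3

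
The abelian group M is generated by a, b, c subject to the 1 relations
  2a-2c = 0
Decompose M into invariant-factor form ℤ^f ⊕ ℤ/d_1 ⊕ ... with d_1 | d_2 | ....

rank_ℚ(R)=1; free=3−1=2
SNF(R) diag = [2] → torsion [2]

Answer: M ≅ ℤ^2 ⊕ ℤ/2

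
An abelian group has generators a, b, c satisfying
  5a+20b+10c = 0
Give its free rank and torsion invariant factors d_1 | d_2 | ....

Answer: M ≅ ℤ^2 ⊕ ℤ/5

Derivation:
rank_ℚ(R)=1; free=3−1=2
SNF(R) diag = [5] → torsion [5]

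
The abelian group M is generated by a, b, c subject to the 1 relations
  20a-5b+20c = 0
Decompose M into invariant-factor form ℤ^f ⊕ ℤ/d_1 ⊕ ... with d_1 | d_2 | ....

rank_ℚ(R)=1; free=3−1=2
SNF(R) diag = [5] → torsion [5]

Answer: M ≅ ℤ^2 ⊕ ℤ/5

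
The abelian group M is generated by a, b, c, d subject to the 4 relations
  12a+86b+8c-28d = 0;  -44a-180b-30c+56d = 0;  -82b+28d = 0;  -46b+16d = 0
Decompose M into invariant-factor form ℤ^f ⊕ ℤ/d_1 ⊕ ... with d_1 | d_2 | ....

rank_ℚ(R)=4; free=4−4=0
SNF(R) diag = [2, 2, 4, 12] → torsion [2, 2, 4, 12]

Answer: M ≅ ℤ/2 ⊕ ℤ/2 ⊕ ℤ/4 ⊕ ℤ/12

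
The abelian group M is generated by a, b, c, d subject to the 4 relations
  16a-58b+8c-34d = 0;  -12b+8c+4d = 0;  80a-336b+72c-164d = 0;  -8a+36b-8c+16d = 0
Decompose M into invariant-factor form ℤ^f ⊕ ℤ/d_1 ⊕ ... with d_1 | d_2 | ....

Answer: M ≅ ℤ/2 ⊕ ℤ/4 ⊕ ℤ/8 ⊕ ℤ/24

Derivation:
rank_ℚ(R)=4; free=4−4=0
SNF(R) diag = [2, 4, 8, 24] → torsion [2, 4, 8, 24]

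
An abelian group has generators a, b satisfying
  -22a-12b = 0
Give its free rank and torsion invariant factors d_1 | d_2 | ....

rank_ℚ(R)=1; free=2−1=1
SNF(R) diag = [2] → torsion [2]

Answer: M ≅ ℤ^1 ⊕ ℤ/2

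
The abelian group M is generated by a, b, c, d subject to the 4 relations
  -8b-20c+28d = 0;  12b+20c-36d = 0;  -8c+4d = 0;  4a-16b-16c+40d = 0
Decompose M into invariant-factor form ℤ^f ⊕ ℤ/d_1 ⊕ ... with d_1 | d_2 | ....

rank_ℚ(R)=4; free=4−4=0
SNF(R) diag = [4, 4, 4, 4] → torsion [4, 4, 4, 4]

Answer: M ≅ ℤ/4 ⊕ ℤ/4 ⊕ ℤ/4 ⊕ ℤ/4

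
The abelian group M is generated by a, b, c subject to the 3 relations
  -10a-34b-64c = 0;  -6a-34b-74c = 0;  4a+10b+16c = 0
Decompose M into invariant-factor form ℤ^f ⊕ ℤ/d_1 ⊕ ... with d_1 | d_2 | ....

Answer: M ≅ ℤ/2 ⊕ ℤ/2 ⊕ ℤ/6

Derivation:
rank_ℚ(R)=3; free=3−3=0
SNF(R) diag = [2, 2, 6] → torsion [2, 2, 6]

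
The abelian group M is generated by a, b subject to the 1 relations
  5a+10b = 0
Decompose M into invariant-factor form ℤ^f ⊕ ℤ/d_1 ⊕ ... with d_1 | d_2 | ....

Answer: M ≅ ℤ^1 ⊕ ℤ/5

Derivation:
rank_ℚ(R)=1; free=2−1=1
SNF(R) diag = [5] → torsion [5]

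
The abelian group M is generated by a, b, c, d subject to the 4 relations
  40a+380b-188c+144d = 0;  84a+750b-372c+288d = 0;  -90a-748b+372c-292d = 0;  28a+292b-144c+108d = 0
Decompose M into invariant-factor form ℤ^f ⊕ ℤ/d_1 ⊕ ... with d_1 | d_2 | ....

Answer: M ≅ ℤ/2 ⊕ ℤ/2 ⊕ ℤ/4 ⊕ ℤ/12

Derivation:
rank_ℚ(R)=4; free=4−4=0
SNF(R) diag = [2, 2, 4, 12] → torsion [2, 2, 4, 12]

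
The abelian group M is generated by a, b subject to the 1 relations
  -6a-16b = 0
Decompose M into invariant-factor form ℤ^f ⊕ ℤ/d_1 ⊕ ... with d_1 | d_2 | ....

rank_ℚ(R)=1; free=2−1=1
SNF(R) diag = [2] → torsion [2]

Answer: M ≅ ℤ^1 ⊕ ℤ/2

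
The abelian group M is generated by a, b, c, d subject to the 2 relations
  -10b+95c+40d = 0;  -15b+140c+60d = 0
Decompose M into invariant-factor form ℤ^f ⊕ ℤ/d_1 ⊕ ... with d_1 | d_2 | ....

Answer: M ≅ ℤ^2 ⊕ ℤ/5 ⊕ ℤ/5

Derivation:
rank_ℚ(R)=2; free=4−2=2
SNF(R) diag = [5, 5] → torsion [5, 5]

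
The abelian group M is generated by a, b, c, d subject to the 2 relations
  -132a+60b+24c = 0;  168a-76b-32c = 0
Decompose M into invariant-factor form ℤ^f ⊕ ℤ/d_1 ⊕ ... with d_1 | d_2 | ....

Answer: M ≅ ℤ^2 ⊕ ℤ/4 ⊕ ℤ/12

Derivation:
rank_ℚ(R)=2; free=4−2=2
SNF(R) diag = [4, 12] → torsion [4, 12]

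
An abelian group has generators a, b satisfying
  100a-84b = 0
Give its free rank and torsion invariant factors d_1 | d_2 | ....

Answer: M ≅ ℤ^1 ⊕ ℤ/4

Derivation:
rank_ℚ(R)=1; free=2−1=1
SNF(R) diag = [4] → torsion [4]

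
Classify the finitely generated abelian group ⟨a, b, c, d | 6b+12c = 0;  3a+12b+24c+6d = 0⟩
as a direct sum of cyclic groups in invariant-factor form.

Answer: M ≅ ℤ^2 ⊕ ℤ/3 ⊕ ℤ/6

Derivation:
rank_ℚ(R)=2; free=4−2=2
SNF(R) diag = [3, 6] → torsion [3, 6]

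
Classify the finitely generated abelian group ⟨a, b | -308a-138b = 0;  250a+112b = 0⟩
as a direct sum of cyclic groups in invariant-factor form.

Answer: M ≅ ℤ/2 ⊕ ℤ/2

Derivation:
rank_ℚ(R)=2; free=2−2=0
SNF(R) diag = [2, 2] → torsion [2, 2]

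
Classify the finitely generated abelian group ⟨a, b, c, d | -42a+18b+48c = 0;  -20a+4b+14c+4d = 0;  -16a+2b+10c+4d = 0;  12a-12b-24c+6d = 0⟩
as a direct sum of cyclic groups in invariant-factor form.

Answer: M ≅ ℤ/2 ⊕ ℤ/2 ⊕ ℤ/6 ⊕ ℤ/6

Derivation:
rank_ℚ(R)=4; free=4−4=0
SNF(R) diag = [2, 2, 6, 6] → torsion [2, 2, 6, 6]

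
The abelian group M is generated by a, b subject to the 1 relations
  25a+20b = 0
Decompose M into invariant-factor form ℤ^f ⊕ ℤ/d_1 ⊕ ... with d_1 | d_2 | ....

rank_ℚ(R)=1; free=2−1=1
SNF(R) diag = [5] → torsion [5]

Answer: M ≅ ℤ^1 ⊕ ℤ/5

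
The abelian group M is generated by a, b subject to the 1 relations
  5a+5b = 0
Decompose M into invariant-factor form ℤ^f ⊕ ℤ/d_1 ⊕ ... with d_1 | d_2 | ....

rank_ℚ(R)=1; free=2−1=1
SNF(R) diag = [5] → torsion [5]

Answer: M ≅ ℤ^1 ⊕ ℤ/5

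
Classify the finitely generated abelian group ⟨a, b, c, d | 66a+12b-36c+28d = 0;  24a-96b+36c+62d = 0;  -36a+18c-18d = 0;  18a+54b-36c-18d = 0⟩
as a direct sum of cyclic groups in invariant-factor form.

rank_ℚ(R)=4; free=4−4=0
SNF(R) diag = [2, 6, 18, 54] → torsion [2, 6, 18, 54]

Answer: M ≅ ℤ/2 ⊕ ℤ/6 ⊕ ℤ/18 ⊕ ℤ/54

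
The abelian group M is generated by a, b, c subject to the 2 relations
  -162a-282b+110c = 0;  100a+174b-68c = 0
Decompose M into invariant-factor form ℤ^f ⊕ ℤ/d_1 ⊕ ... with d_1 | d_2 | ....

Answer: M ≅ ℤ^1 ⊕ ℤ/2 ⊕ ℤ/2

Derivation:
rank_ℚ(R)=2; free=3−2=1
SNF(R) diag = [2, 2] → torsion [2, 2]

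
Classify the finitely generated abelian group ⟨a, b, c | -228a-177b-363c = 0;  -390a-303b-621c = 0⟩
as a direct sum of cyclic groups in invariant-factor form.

Answer: M ≅ ℤ^1 ⊕ ℤ/3 ⊕ ℤ/6

Derivation:
rank_ℚ(R)=2; free=3−2=1
SNF(R) diag = [3, 6] → torsion [3, 6]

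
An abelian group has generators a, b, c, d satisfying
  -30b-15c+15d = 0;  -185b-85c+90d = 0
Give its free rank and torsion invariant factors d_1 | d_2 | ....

Answer: M ≅ ℤ^2 ⊕ ℤ/5 ⊕ ℤ/15

Derivation:
rank_ℚ(R)=2; free=4−2=2
SNF(R) diag = [5, 15] → torsion [5, 15]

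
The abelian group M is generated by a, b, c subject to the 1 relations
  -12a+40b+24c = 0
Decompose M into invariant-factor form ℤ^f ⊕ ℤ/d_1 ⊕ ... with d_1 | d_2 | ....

rank_ℚ(R)=1; free=3−1=2
SNF(R) diag = [4] → torsion [4]

Answer: M ≅ ℤ^2 ⊕ ℤ/4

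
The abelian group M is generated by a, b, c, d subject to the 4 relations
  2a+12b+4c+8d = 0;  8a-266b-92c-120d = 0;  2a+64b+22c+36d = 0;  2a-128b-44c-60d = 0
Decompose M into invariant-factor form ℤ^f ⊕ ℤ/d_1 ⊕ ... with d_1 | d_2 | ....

Answer: M ≅ ℤ/2 ⊕ ℤ/2 ⊕ ℤ/6 ⊕ ℤ/12

Derivation:
rank_ℚ(R)=4; free=4−4=0
SNF(R) diag = [2, 2, 6, 12] → torsion [2, 2, 6, 12]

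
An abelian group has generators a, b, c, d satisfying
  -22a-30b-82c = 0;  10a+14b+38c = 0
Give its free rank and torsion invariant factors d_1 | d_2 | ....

Answer: M ≅ ℤ^2 ⊕ ℤ/2 ⊕ ℤ/4

Derivation:
rank_ℚ(R)=2; free=4−2=2
SNF(R) diag = [2, 4] → torsion [2, 4]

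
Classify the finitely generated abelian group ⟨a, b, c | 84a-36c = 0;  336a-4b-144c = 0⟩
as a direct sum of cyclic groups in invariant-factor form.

Answer: M ≅ ℤ^1 ⊕ ℤ/4 ⊕ ℤ/12

Derivation:
rank_ℚ(R)=2; free=3−2=1
SNF(R) diag = [4, 12] → torsion [4, 12]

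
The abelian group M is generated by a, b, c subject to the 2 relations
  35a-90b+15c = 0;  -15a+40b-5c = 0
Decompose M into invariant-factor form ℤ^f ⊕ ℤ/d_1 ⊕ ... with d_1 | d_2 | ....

Answer: M ≅ ℤ^1 ⊕ ℤ/5 ⊕ ℤ/10

Derivation:
rank_ℚ(R)=2; free=3−2=1
SNF(R) diag = [5, 10] → torsion [5, 10]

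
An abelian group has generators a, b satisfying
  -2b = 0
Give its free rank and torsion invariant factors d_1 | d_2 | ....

rank_ℚ(R)=1; free=2−1=1
SNF(R) diag = [2] → torsion [2]

Answer: M ≅ ℤ^1 ⊕ ℤ/2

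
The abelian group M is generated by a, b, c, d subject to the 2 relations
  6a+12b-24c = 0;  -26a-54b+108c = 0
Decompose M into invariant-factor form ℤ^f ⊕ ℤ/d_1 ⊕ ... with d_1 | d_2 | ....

Answer: M ≅ ℤ^2 ⊕ ℤ/2 ⊕ ℤ/6

Derivation:
rank_ℚ(R)=2; free=4−2=2
SNF(R) diag = [2, 6] → torsion [2, 6]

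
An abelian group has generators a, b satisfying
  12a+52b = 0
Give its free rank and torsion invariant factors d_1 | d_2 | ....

rank_ℚ(R)=1; free=2−1=1
SNF(R) diag = [4] → torsion [4]

Answer: M ≅ ℤ^1 ⊕ ℤ/4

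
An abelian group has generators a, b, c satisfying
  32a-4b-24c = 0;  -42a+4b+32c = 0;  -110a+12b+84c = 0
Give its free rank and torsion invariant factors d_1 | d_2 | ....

Answer: M ≅ ℤ/2 ⊕ ℤ/4 ⊕ ℤ/4

Derivation:
rank_ℚ(R)=3; free=3−3=0
SNF(R) diag = [2, 4, 4] → torsion [2, 4, 4]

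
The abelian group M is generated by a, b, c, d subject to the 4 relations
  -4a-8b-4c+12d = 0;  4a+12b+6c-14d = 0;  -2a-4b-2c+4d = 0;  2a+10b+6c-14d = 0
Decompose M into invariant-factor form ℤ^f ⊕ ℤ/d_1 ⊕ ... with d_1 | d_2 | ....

Answer: M ≅ ℤ/2 ⊕ ℤ/2 ⊕ ℤ/2 ⊕ ℤ/4

Derivation:
rank_ℚ(R)=4; free=4−4=0
SNF(R) diag = [2, 2, 2, 4] → torsion [2, 2, 2, 4]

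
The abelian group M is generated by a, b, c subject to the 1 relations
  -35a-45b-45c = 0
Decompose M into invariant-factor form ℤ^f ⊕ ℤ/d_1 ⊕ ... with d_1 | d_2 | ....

Answer: M ≅ ℤ^2 ⊕ ℤ/5

Derivation:
rank_ℚ(R)=1; free=3−1=2
SNF(R) diag = [5] → torsion [5]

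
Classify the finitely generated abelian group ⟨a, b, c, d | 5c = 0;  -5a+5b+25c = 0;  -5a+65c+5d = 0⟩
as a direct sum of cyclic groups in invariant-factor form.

Answer: M ≅ ℤ^1 ⊕ ℤ/5 ⊕ ℤ/5 ⊕ ℤ/5

Derivation:
rank_ℚ(R)=3; free=4−3=1
SNF(R) diag = [5, 5, 5] → torsion [5, 5, 5]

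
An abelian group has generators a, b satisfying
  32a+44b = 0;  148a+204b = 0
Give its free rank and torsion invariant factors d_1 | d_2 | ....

rank_ℚ(R)=2; free=2−2=0
SNF(R) diag = [4, 4] → torsion [4, 4]

Answer: M ≅ ℤ/4 ⊕ ℤ/4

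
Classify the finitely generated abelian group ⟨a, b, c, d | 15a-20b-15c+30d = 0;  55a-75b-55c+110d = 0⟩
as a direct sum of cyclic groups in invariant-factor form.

rank_ℚ(R)=2; free=4−2=2
SNF(R) diag = [5, 5] → torsion [5, 5]

Answer: M ≅ ℤ^2 ⊕ ℤ/5 ⊕ ℤ/5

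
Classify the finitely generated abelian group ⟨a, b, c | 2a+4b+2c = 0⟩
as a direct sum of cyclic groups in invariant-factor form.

rank_ℚ(R)=1; free=3−1=2
SNF(R) diag = [2] → torsion [2]

Answer: M ≅ ℤ^2 ⊕ ℤ/2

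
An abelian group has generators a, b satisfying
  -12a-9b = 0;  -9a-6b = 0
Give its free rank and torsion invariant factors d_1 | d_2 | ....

Answer: M ≅ ℤ/3 ⊕ ℤ/3

Derivation:
rank_ℚ(R)=2; free=2−2=0
SNF(R) diag = [3, 3] → torsion [3, 3]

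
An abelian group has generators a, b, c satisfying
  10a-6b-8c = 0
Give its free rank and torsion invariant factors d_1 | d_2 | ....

Answer: M ≅ ℤ^2 ⊕ ℤ/2

Derivation:
rank_ℚ(R)=1; free=3−1=2
SNF(R) diag = [2] → torsion [2]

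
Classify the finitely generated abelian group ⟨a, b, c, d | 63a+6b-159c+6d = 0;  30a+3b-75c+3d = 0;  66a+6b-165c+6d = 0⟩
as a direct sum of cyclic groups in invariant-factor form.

rank_ℚ(R)=3; free=4−3=1
SNF(R) diag = [3, 3, 3] → torsion [3, 3, 3]

Answer: M ≅ ℤ^1 ⊕ ℤ/3 ⊕ ℤ/3 ⊕ ℤ/3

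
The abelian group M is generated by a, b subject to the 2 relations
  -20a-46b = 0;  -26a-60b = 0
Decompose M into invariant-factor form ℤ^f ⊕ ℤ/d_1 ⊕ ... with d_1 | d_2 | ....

Answer: M ≅ ℤ/2 ⊕ ℤ/2

Derivation:
rank_ℚ(R)=2; free=2−2=0
SNF(R) diag = [2, 2] → torsion [2, 2]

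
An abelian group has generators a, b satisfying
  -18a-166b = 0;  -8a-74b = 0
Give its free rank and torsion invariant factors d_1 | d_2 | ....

Answer: M ≅ ℤ/2 ⊕ ℤ/2

Derivation:
rank_ℚ(R)=2; free=2−2=0
SNF(R) diag = [2, 2] → torsion [2, 2]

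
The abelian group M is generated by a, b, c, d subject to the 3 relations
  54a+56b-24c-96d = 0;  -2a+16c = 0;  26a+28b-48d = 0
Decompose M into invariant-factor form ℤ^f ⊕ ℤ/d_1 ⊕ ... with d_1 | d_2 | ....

Answer: M ≅ ℤ^1 ⊕ ℤ/2 ⊕ ℤ/4 ⊕ ℤ/8

Derivation:
rank_ℚ(R)=3; free=4−3=1
SNF(R) diag = [2, 4, 8] → torsion [2, 4, 8]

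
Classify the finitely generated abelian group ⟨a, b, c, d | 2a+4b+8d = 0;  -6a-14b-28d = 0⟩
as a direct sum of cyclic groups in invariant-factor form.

rank_ℚ(R)=2; free=4−2=2
SNF(R) diag = [2, 2] → torsion [2, 2]

Answer: M ≅ ℤ^2 ⊕ ℤ/2 ⊕ ℤ/2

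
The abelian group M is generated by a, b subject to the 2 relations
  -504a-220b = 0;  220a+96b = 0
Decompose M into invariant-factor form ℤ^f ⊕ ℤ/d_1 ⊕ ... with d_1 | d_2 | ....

Answer: M ≅ ℤ/4 ⊕ ℤ/4

Derivation:
rank_ℚ(R)=2; free=2−2=0
SNF(R) diag = [4, 4] → torsion [4, 4]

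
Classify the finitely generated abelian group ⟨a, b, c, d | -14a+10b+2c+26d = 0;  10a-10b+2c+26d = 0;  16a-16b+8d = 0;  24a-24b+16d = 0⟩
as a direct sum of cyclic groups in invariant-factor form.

rank_ℚ(R)=4; free=4−4=0
SNF(R) diag = [2, 4, 8, 8] → torsion [2, 4, 8, 8]

Answer: M ≅ ℤ/2 ⊕ ℤ/4 ⊕ ℤ/8 ⊕ ℤ/8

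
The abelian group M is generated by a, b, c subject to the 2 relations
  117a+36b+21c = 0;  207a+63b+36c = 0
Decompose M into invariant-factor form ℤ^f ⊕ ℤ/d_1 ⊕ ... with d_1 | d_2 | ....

rank_ℚ(R)=2; free=3−2=1
SNF(R) diag = [3, 9] → torsion [3, 9]

Answer: M ≅ ℤ^1 ⊕ ℤ/3 ⊕ ℤ/9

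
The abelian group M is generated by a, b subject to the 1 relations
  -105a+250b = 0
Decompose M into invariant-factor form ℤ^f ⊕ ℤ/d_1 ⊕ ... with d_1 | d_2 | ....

Answer: M ≅ ℤ^1 ⊕ ℤ/5

Derivation:
rank_ℚ(R)=1; free=2−1=1
SNF(R) diag = [5] → torsion [5]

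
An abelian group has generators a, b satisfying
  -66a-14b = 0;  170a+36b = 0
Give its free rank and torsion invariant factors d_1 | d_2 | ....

rank_ℚ(R)=2; free=2−2=0
SNF(R) diag = [2, 2] → torsion [2, 2]

Answer: M ≅ ℤ/2 ⊕ ℤ/2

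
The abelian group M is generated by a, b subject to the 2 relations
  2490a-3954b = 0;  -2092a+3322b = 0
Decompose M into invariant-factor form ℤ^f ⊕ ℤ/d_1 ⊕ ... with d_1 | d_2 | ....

rank_ℚ(R)=2; free=2−2=0
SNF(R) diag = [2, 6] → torsion [2, 6]

Answer: M ≅ ℤ/2 ⊕ ℤ/6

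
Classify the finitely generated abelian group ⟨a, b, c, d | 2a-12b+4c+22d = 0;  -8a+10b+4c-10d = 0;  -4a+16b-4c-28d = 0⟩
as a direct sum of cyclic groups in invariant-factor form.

rank_ℚ(R)=3; free=4−3=1
SNF(R) diag = [2, 2, 4] → torsion [2, 2, 4]

Answer: M ≅ ℤ^1 ⊕ ℤ/2 ⊕ ℤ/2 ⊕ ℤ/4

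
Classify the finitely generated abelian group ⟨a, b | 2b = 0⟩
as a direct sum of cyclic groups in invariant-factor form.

rank_ℚ(R)=1; free=2−1=1
SNF(R) diag = [2] → torsion [2]

Answer: M ≅ ℤ^1 ⊕ ℤ/2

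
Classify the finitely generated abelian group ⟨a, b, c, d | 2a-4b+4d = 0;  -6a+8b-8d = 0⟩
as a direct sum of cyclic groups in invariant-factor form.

rank_ℚ(R)=2; free=4−2=2
SNF(R) diag = [2, 4] → torsion [2, 4]

Answer: M ≅ ℤ^2 ⊕ ℤ/2 ⊕ ℤ/4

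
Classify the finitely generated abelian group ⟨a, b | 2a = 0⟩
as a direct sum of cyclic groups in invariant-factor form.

Answer: M ≅ ℤ^1 ⊕ ℤ/2

Derivation:
rank_ℚ(R)=1; free=2−1=1
SNF(R) diag = [2] → torsion [2]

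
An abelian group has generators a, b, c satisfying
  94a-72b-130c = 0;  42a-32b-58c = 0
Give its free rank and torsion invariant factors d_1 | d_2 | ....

rank_ℚ(R)=2; free=3−2=1
SNF(R) diag = [2, 4] → torsion [2, 4]

Answer: M ≅ ℤ^1 ⊕ ℤ/2 ⊕ ℤ/4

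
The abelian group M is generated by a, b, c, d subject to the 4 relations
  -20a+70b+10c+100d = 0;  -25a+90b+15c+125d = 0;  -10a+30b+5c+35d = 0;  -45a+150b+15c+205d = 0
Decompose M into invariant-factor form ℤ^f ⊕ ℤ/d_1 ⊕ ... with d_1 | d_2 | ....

rank_ℚ(R)=4; free=4−4=0
SNF(R) diag = [5, 5, 10, 20] → torsion [5, 5, 10, 20]

Answer: M ≅ ℤ/5 ⊕ ℤ/5 ⊕ ℤ/10 ⊕ ℤ/20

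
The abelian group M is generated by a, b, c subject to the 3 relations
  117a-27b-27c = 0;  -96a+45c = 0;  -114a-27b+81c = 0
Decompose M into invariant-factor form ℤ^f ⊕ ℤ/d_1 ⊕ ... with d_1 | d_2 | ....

Answer: M ≅ ℤ/3 ⊕ ℤ/9 ⊕ ℤ/27

Derivation:
rank_ℚ(R)=3; free=3−3=0
SNF(R) diag = [3, 9, 27] → torsion [3, 9, 27]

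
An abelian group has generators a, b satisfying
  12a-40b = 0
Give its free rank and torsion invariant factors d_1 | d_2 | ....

rank_ℚ(R)=1; free=2−1=1
SNF(R) diag = [4] → torsion [4]

Answer: M ≅ ℤ^1 ⊕ ℤ/4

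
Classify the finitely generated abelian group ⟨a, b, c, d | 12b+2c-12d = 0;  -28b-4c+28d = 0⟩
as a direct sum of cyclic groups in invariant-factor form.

rank_ℚ(R)=2; free=4−2=2
SNF(R) diag = [2, 4] → torsion [2, 4]

Answer: M ≅ ℤ^2 ⊕ ℤ/2 ⊕ ℤ/4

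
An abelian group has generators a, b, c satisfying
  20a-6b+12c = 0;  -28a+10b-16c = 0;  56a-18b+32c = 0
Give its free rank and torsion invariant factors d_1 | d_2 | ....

rank_ℚ(R)=3; free=3−3=0
SNF(R) diag = [2, 4, 4] → torsion [2, 4, 4]

Answer: M ≅ ℤ/2 ⊕ ℤ/4 ⊕ ℤ/4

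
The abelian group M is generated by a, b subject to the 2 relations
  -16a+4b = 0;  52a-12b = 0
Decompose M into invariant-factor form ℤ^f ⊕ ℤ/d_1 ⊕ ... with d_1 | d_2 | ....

Answer: M ≅ ℤ/4 ⊕ ℤ/4

Derivation:
rank_ℚ(R)=2; free=2−2=0
SNF(R) diag = [4, 4] → torsion [4, 4]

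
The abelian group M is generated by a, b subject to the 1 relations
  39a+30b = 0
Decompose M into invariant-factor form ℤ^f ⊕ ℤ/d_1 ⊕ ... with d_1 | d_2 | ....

Answer: M ≅ ℤ^1 ⊕ ℤ/3

Derivation:
rank_ℚ(R)=1; free=2−1=1
SNF(R) diag = [3] → torsion [3]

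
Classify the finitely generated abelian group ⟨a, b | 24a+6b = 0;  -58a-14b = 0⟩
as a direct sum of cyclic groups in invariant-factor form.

Answer: M ≅ ℤ/2 ⊕ ℤ/6

Derivation:
rank_ℚ(R)=2; free=2−2=0
SNF(R) diag = [2, 6] → torsion [2, 6]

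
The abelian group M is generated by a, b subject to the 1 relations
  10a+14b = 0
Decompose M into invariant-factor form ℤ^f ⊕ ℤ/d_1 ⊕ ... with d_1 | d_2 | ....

Answer: M ≅ ℤ^1 ⊕ ℤ/2

Derivation:
rank_ℚ(R)=1; free=2−1=1
SNF(R) diag = [2] → torsion [2]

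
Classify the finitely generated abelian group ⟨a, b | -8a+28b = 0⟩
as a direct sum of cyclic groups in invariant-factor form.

Answer: M ≅ ℤ^1 ⊕ ℤ/4

Derivation:
rank_ℚ(R)=1; free=2−1=1
SNF(R) diag = [4] → torsion [4]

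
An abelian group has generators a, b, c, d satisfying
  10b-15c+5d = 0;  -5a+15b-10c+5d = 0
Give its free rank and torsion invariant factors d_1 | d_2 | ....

rank_ℚ(R)=2; free=4−2=2
SNF(R) diag = [5, 5] → torsion [5, 5]

Answer: M ≅ ℤ^2 ⊕ ℤ/5 ⊕ ℤ/5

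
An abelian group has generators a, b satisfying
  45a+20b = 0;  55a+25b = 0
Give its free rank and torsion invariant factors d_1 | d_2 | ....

rank_ℚ(R)=2; free=2−2=0
SNF(R) diag = [5, 5] → torsion [5, 5]

Answer: M ≅ ℤ/5 ⊕ ℤ/5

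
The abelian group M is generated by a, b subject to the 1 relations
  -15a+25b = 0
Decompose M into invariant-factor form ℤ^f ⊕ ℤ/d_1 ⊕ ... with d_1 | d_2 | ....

rank_ℚ(R)=1; free=2−1=1
SNF(R) diag = [5] → torsion [5]

Answer: M ≅ ℤ^1 ⊕ ℤ/5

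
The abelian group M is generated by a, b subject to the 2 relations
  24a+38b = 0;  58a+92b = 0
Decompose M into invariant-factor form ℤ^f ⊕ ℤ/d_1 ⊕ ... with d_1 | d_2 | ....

Answer: M ≅ ℤ/2 ⊕ ℤ/2

Derivation:
rank_ℚ(R)=2; free=2−2=0
SNF(R) diag = [2, 2] → torsion [2, 2]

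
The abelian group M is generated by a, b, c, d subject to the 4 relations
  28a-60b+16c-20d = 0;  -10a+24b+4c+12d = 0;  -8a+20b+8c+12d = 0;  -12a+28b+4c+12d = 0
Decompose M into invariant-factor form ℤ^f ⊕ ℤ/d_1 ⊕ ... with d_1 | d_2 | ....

Answer: M ≅ ℤ/2 ⊕ ℤ/4 ⊕ ℤ/4 ⊕ ℤ/8

Derivation:
rank_ℚ(R)=4; free=4−4=0
SNF(R) diag = [2, 4, 4, 8] → torsion [2, 4, 4, 8]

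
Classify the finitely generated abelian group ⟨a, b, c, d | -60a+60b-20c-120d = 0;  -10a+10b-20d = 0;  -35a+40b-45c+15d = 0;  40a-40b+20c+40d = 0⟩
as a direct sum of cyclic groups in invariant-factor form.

Answer: M ≅ ℤ/5 ⊕ ℤ/10 ⊕ ℤ/20 ⊕ ℤ/40

Derivation:
rank_ℚ(R)=4; free=4−4=0
SNF(R) diag = [5, 10, 20, 40] → torsion [5, 10, 20, 40]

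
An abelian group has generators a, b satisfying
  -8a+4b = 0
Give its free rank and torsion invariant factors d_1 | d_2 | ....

Answer: M ≅ ℤ^1 ⊕ ℤ/4

Derivation:
rank_ℚ(R)=1; free=2−1=1
SNF(R) diag = [4] → torsion [4]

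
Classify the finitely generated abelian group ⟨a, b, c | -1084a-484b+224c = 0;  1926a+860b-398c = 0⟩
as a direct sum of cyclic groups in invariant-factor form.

rank_ℚ(R)=2; free=3−2=1
SNF(R) diag = [2, 4] → torsion [2, 4]

Answer: M ≅ ℤ^1 ⊕ ℤ/2 ⊕ ℤ/4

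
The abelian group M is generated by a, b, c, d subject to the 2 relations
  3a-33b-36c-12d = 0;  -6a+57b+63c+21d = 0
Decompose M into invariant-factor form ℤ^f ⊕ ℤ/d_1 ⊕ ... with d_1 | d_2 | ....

rank_ℚ(R)=2; free=4−2=2
SNF(R) diag = [3, 3] → torsion [3, 3]

Answer: M ≅ ℤ^2 ⊕ ℤ/3 ⊕ ℤ/3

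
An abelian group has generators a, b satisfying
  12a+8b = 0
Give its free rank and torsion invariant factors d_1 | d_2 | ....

rank_ℚ(R)=1; free=2−1=1
SNF(R) diag = [4] → torsion [4]

Answer: M ≅ ℤ^1 ⊕ ℤ/4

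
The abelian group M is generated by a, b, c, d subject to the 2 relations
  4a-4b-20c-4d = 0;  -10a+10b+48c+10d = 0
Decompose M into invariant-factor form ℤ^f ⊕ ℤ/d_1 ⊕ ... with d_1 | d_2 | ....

rank_ℚ(R)=2; free=4−2=2
SNF(R) diag = [2, 4] → torsion [2, 4]

Answer: M ≅ ℤ^2 ⊕ ℤ/2 ⊕ ℤ/4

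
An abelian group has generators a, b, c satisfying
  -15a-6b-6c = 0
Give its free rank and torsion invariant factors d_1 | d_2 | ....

rank_ℚ(R)=1; free=3−1=2
SNF(R) diag = [3] → torsion [3]

Answer: M ≅ ℤ^2 ⊕ ℤ/3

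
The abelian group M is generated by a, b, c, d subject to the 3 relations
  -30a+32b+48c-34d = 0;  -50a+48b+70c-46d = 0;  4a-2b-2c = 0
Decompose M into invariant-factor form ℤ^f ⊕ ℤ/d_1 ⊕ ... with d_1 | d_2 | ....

Answer: M ≅ ℤ^1 ⊕ ℤ/2 ⊕ ℤ/2 ⊕ ℤ/6

Derivation:
rank_ℚ(R)=3; free=4−3=1
SNF(R) diag = [2, 2, 6] → torsion [2, 2, 6]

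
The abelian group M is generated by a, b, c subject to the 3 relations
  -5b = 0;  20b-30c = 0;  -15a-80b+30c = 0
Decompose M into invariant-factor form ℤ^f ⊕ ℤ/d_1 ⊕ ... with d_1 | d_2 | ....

Answer: M ≅ ℤ/5 ⊕ ℤ/15 ⊕ ℤ/30

Derivation:
rank_ℚ(R)=3; free=3−3=0
SNF(R) diag = [5, 15, 30] → torsion [5, 15, 30]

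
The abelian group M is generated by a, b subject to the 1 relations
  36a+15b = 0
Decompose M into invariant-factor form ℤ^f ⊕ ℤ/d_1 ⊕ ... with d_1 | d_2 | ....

rank_ℚ(R)=1; free=2−1=1
SNF(R) diag = [3] → torsion [3]

Answer: M ≅ ℤ^1 ⊕ ℤ/3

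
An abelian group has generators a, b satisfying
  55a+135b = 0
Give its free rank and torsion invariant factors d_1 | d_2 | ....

Answer: M ≅ ℤ^1 ⊕ ℤ/5

Derivation:
rank_ℚ(R)=1; free=2−1=1
SNF(R) diag = [5] → torsion [5]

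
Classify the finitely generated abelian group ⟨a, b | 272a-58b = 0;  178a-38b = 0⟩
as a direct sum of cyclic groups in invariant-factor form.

Answer: M ≅ ℤ/2 ⊕ ℤ/6

Derivation:
rank_ℚ(R)=2; free=2−2=0
SNF(R) diag = [2, 6] → torsion [2, 6]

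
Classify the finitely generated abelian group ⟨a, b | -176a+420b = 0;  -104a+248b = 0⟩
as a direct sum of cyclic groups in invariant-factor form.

Answer: M ≅ ℤ/4 ⊕ ℤ/8

Derivation:
rank_ℚ(R)=2; free=2−2=0
SNF(R) diag = [4, 8] → torsion [4, 8]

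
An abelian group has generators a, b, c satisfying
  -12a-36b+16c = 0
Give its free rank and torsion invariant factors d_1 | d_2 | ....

rank_ℚ(R)=1; free=3−1=2
SNF(R) diag = [4] → torsion [4]

Answer: M ≅ ℤ^2 ⊕ ℤ/4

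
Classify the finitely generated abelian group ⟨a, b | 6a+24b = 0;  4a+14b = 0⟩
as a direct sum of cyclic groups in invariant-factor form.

rank_ℚ(R)=2; free=2−2=0
SNF(R) diag = [2, 6] → torsion [2, 6]

Answer: M ≅ ℤ/2 ⊕ ℤ/6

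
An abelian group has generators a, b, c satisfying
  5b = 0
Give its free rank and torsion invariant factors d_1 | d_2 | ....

rank_ℚ(R)=1; free=3−1=2
SNF(R) diag = [5] → torsion [5]

Answer: M ≅ ℤ^2 ⊕ ℤ/5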